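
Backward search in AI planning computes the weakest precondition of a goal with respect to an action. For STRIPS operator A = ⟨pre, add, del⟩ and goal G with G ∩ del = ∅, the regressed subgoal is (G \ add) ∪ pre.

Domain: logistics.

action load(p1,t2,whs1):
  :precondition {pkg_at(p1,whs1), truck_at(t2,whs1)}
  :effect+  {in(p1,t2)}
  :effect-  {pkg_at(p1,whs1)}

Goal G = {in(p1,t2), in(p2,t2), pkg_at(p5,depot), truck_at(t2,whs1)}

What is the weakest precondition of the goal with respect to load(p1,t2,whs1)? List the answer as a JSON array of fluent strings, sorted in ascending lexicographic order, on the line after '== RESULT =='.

Regress:
  G ∩ del = {}  (empty — regression defined)
  G \ add = {in(p1,t2), in(p2,t2), pkg_at(p5,depot), truck_at(t2,whs1)} \ {in(p1,t2)} = {in(p2,t2), pkg_at(p5,depot), truck_at(t2,whs1)}
  ∪ pre   = {in(p2,t2), pkg_at(p5,depot), truck_at(t2,whs1)} ∪ {pkg_at(p1,whs1), truck_at(t2,whs1)}
          = {in(p2,t2), pkg_at(p1,whs1), pkg_at(p5,depot), truck_at(t2,whs1)}

== RESULT ==
["in(p2,t2)", "pkg_at(p1,whs1)", "pkg_at(p5,depot)", "truck_at(t2,whs1)"]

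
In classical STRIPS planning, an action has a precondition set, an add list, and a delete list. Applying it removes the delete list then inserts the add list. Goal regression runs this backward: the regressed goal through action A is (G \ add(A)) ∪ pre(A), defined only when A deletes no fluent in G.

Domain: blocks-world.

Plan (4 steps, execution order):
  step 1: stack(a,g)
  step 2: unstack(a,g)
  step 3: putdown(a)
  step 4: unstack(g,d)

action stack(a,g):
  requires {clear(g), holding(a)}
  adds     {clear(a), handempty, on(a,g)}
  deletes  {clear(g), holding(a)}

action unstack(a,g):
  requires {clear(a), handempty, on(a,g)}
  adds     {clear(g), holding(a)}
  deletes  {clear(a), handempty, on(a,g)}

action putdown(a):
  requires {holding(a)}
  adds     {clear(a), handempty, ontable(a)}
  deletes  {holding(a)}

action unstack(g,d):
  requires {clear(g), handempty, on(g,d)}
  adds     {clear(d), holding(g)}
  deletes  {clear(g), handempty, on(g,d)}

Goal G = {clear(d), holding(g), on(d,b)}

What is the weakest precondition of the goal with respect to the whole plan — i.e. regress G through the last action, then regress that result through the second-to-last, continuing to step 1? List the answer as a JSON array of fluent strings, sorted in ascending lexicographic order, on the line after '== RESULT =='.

Regress step by step:
  through step 4 (unstack(g,d)): drop {clear(d), holding(g)}, keep {on(d,b)}, require {clear(g), handempty, on(g,d)}
    → {clear(g), handempty, on(d,b), on(g,d)}
  through step 3 (putdown(a)): drop {handempty}, keep {clear(g), on(d,b), on(g,d)}, require {holding(a)}
    → {clear(g), holding(a), on(d,b), on(g,d)}
  through step 2 (unstack(a,g)): drop {clear(g), holding(a)}, keep {on(d,b), on(g,d)}, require {clear(a), handempty, on(a,g)}
    → {clear(a), handempty, on(a,g), on(d,b), on(g,d)}
  through step 1 (stack(a,g)): drop {clear(a), handempty, on(a,g)}, keep {on(d,b), on(g,d)}, require {clear(g), holding(a)}
    → {clear(g), holding(a), on(d,b), on(g,d)}

== RESULT ==
["clear(g)", "holding(a)", "on(d,b)", "on(g,d)"]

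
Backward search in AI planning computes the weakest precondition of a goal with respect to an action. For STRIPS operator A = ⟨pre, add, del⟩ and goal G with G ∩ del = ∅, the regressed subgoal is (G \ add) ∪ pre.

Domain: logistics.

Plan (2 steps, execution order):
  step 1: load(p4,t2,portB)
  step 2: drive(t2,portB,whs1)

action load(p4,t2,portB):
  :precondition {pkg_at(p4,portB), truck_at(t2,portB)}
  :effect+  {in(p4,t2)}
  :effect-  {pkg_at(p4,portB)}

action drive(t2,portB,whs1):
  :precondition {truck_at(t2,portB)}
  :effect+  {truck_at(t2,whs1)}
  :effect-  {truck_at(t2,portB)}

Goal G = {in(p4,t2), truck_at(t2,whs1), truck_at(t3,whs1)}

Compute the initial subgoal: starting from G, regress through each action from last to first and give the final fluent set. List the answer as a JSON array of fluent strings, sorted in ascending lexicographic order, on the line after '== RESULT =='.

Regress step by step:
  through step 2 (drive(t2,portB,whs1)): drop {truck_at(t2,whs1)}, keep {in(p4,t2), truck_at(t3,whs1)}, require {truck_at(t2,portB)}
    → {in(p4,t2), truck_at(t2,portB), truck_at(t3,whs1)}
  through step 1 (load(p4,t2,portB)): drop {in(p4,t2)}, keep {truck_at(t2,portB), truck_at(t3,whs1)}, require {pkg_at(p4,portB), truck_at(t2,portB)}
    → {pkg_at(p4,portB), truck_at(t2,portB), truck_at(t3,whs1)}

== RESULT ==
["pkg_at(p4,portB)", "truck_at(t2,portB)", "truck_at(t3,whs1)"]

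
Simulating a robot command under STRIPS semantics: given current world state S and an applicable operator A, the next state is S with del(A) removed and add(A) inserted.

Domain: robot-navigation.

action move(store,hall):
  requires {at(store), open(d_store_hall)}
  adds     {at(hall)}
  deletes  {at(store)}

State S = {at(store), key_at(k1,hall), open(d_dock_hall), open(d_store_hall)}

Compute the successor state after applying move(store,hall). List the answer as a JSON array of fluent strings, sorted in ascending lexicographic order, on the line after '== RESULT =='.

Compute (S \ del) ∪ add:
  pre ⊆ S: {at(store), open(d_store_hall)} ⊆ S  — applicable
  S \ del = {key_at(k1,hall), open(d_dock_hall), open(d_store_hall)}
  ∪ add   = {at(hall), key_at(k1,hall), open(d_dock_hall), open(d_store_hall)}

== RESULT ==
["at(hall)", "key_at(k1,hall)", "open(d_dock_hall)", "open(d_store_hall)"]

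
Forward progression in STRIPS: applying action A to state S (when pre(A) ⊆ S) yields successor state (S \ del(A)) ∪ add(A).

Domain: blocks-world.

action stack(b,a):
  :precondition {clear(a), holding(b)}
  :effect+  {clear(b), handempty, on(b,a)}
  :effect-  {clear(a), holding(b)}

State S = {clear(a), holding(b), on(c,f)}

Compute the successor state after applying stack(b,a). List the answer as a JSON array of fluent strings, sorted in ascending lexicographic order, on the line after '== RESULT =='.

Compute (S \ del) ∪ add:
  pre ⊆ S: {clear(a), holding(b)} ⊆ S  — applicable
  S \ del = {on(c,f)}
  ∪ add   = {clear(b), handempty, on(b,a), on(c,f)}

== RESULT ==
["clear(b)", "handempty", "on(b,a)", "on(c,f)"]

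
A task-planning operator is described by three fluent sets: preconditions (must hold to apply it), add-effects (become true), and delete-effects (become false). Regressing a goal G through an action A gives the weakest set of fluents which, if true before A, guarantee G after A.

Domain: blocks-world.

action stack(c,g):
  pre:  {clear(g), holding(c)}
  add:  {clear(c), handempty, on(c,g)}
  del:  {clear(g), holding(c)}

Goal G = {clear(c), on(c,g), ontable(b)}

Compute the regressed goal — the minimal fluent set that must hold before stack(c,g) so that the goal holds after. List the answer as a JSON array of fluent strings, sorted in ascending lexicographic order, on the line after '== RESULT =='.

Regress:
  G ∩ del = {}  (empty — regression defined)
  G \ add = {clear(c), on(c,g), ontable(b)} \ {clear(c), handempty, on(c,g)} = {ontable(b)}
  ∪ pre   = {ontable(b)} ∪ {clear(g), holding(c)}
          = {clear(g), holding(c), ontable(b)}

== RESULT ==
["clear(g)", "holding(c)", "ontable(b)"]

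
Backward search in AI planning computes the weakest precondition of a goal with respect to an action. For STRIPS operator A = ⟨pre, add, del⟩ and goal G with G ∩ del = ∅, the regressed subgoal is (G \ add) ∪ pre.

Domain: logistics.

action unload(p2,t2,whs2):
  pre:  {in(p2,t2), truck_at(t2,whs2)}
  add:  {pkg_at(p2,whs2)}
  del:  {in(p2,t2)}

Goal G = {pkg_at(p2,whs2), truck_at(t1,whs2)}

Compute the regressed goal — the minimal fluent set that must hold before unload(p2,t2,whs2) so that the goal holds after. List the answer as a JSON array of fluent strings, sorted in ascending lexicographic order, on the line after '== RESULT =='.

Compute (G \ add) ∪ pre:
  G ∩ del = {}  (empty — regression defined)
  G \ add = {pkg_at(p2,whs2), truck_at(t1,whs2)} \ {pkg_at(p2,whs2)} = {truck_at(t1,whs2)}
  ∪ pre   = {truck_at(t1,whs2)} ∪ {in(p2,t2), truck_at(t2,whs2)}
          = {in(p2,t2), truck_at(t1,whs2), truck_at(t2,whs2)}

== RESULT ==
["in(p2,t2)", "truck_at(t1,whs2)", "truck_at(t2,whs2)"]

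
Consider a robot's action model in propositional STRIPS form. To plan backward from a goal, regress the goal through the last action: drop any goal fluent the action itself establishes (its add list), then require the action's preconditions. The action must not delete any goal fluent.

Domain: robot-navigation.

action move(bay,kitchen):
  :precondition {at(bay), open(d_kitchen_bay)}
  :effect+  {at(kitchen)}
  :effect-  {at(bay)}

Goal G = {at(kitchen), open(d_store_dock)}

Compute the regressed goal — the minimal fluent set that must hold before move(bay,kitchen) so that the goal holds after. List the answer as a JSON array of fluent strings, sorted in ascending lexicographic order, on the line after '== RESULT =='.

Regress:
  G ∩ del = {}  (empty — regression defined)
  G \ add = {at(kitchen), open(d_store_dock)} \ {at(kitchen)} = {open(d_store_dock)}
  ∪ pre   = {open(d_store_dock)} ∪ {at(bay), open(d_kitchen_bay)}
          = {at(bay), open(d_kitchen_bay), open(d_store_dock)}

== RESULT ==
["at(bay)", "open(d_kitchen_bay)", "open(d_store_dock)"]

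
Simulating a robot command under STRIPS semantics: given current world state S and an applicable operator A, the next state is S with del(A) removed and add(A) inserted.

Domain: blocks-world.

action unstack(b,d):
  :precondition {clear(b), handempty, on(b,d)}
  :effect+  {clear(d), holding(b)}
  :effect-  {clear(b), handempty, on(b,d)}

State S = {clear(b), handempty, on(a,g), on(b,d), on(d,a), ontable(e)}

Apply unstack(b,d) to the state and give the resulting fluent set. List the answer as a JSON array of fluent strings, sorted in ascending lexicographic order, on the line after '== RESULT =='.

Progress:
  pre ⊆ S: {clear(b), handempty, on(b,d)} ⊆ S  — applicable
  S \ del = {on(a,g), on(d,a), ontable(e)}
  ∪ add   = {clear(d), holding(b), on(a,g), on(d,a), ontable(e)}

== RESULT ==
["clear(d)", "holding(b)", "on(a,g)", "on(d,a)", "ontable(e)"]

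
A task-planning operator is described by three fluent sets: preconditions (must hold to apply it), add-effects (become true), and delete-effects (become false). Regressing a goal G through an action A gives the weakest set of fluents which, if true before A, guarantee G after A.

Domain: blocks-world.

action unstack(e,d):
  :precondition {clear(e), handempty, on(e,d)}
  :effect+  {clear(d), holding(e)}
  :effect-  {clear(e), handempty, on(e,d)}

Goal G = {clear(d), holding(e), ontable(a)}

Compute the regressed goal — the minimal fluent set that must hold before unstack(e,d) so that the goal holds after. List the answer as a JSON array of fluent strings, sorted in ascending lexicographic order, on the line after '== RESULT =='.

Regress:
  G ∩ del = {}  (empty — regression defined)
  G \ add = {clear(d), holding(e), ontable(a)} \ {clear(d), holding(e)} = {ontable(a)}
  ∪ pre   = {ontable(a)} ∪ {clear(e), handempty, on(e,d)}
          = {clear(e), handempty, on(e,d), ontable(a)}

== RESULT ==
["clear(e)", "handempty", "on(e,d)", "ontable(a)"]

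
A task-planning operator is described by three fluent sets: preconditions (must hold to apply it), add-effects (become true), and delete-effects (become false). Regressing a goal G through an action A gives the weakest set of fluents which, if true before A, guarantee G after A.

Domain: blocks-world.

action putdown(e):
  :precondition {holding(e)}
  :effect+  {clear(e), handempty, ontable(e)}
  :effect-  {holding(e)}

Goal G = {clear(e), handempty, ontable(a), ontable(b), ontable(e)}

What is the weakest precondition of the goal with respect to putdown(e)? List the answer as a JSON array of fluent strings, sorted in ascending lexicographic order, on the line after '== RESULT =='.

Compute (G \ add) ∪ pre:
  G ∩ del = {}  (empty — regression defined)
  G \ add = {clear(e), handempty, ontable(a), ontable(b), ontable(e)} \ {clear(e), handempty, ontable(e)} = {ontable(a), ontable(b)}
  ∪ pre   = {ontable(a), ontable(b)} ∪ {holding(e)}
          = {holding(e), ontable(a), ontable(b)}

== RESULT ==
["holding(e)", "ontable(a)", "ontable(b)"]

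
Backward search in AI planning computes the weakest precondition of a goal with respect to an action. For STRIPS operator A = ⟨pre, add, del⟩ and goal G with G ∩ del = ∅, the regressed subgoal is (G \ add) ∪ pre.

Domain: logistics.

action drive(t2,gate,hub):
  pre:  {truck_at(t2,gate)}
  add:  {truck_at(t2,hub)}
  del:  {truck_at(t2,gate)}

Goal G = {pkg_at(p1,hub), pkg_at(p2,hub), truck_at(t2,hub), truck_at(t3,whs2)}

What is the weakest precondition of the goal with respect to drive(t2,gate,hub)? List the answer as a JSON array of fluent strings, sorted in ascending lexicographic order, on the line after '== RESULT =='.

Regress:
  G ∩ del = {}  (empty — regression defined)
  G \ add = {pkg_at(p1,hub), pkg_at(p2,hub), truck_at(t2,hub), truck_at(t3,whs2)} \ {truck_at(t2,hub)} = {pkg_at(p1,hub), pkg_at(p2,hub), truck_at(t3,whs2)}
  ∪ pre   = {pkg_at(p1,hub), pkg_at(p2,hub), truck_at(t3,whs2)} ∪ {truck_at(t2,gate)}
          = {pkg_at(p1,hub), pkg_at(p2,hub), truck_at(t2,gate), truck_at(t3,whs2)}

== RESULT ==
["pkg_at(p1,hub)", "pkg_at(p2,hub)", "truck_at(t2,gate)", "truck_at(t3,whs2)"]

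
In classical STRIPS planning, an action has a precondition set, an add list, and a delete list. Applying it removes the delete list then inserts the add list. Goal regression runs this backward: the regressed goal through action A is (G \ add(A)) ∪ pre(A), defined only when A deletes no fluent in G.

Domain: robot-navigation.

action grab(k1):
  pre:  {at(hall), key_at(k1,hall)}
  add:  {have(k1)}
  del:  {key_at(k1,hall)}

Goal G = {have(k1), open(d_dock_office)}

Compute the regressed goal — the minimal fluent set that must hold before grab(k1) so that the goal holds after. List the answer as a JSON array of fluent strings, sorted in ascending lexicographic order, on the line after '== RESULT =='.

Regress:
  G ∩ del = {}  (empty — regression defined)
  G \ add = {have(k1), open(d_dock_office)} \ {have(k1)} = {open(d_dock_office)}
  ∪ pre   = {open(d_dock_office)} ∪ {at(hall), key_at(k1,hall)}
          = {at(hall), key_at(k1,hall), open(d_dock_office)}

== RESULT ==
["at(hall)", "key_at(k1,hall)", "open(d_dock_office)"]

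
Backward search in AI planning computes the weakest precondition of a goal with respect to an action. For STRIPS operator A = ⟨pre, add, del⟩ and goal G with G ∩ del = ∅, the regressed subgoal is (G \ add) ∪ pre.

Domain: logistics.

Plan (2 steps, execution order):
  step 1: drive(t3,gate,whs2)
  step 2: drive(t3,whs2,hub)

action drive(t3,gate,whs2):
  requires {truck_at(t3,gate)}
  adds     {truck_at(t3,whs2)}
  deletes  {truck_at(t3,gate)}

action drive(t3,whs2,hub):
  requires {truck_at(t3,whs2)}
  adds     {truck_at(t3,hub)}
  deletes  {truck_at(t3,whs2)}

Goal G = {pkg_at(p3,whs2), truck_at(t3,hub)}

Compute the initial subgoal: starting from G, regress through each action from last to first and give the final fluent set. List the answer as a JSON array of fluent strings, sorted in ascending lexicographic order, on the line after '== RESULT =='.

Regress step by step:
  through step 2 (drive(t3,whs2,hub)): drop {truck_at(t3,hub)}, keep {pkg_at(p3,whs2)}, require {truck_at(t3,whs2)}
    → {pkg_at(p3,whs2), truck_at(t3,whs2)}
  through step 1 (drive(t3,gate,whs2)): drop {truck_at(t3,whs2)}, keep {pkg_at(p3,whs2)}, require {truck_at(t3,gate)}
    → {pkg_at(p3,whs2), truck_at(t3,gate)}

== RESULT ==
["pkg_at(p3,whs2)", "truck_at(t3,gate)"]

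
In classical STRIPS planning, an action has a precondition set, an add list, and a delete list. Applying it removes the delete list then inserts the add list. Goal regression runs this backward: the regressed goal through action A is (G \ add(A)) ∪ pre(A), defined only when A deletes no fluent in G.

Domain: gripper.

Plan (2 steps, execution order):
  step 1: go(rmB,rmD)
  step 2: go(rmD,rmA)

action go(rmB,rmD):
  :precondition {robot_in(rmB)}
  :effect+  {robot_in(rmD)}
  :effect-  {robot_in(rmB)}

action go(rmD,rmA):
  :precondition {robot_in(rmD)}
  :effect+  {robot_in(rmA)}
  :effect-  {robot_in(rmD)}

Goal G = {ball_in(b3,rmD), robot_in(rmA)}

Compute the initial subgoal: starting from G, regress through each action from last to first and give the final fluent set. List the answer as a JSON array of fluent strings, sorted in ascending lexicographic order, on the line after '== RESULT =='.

Work backward from the goal:
  through step 2 (go(rmD,rmA)): drop {robot_in(rmA)}, keep {ball_in(b3,rmD)}, require {robot_in(rmD)}
    → {ball_in(b3,rmD), robot_in(rmD)}
  through step 1 (go(rmB,rmD)): drop {robot_in(rmD)}, keep {ball_in(b3,rmD)}, require {robot_in(rmB)}
    → {ball_in(b3,rmD), robot_in(rmB)}

== RESULT ==
["ball_in(b3,rmD)", "robot_in(rmB)"]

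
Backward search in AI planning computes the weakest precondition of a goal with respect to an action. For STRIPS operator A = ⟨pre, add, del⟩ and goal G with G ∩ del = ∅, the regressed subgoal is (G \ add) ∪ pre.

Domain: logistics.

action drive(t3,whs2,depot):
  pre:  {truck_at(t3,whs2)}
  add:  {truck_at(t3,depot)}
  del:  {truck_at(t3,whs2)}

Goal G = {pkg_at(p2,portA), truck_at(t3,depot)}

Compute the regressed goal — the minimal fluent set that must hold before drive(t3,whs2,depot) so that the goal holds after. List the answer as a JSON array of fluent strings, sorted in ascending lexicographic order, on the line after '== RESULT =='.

Regress:
  G ∩ del = {}  (empty — regression defined)
  G \ add = {pkg_at(p2,portA), truck_at(t3,depot)} \ {truck_at(t3,depot)} = {pkg_at(p2,portA)}
  ∪ pre   = {pkg_at(p2,portA)} ∪ {truck_at(t3,whs2)}
          = {pkg_at(p2,portA), truck_at(t3,whs2)}

== RESULT ==
["pkg_at(p2,portA)", "truck_at(t3,whs2)"]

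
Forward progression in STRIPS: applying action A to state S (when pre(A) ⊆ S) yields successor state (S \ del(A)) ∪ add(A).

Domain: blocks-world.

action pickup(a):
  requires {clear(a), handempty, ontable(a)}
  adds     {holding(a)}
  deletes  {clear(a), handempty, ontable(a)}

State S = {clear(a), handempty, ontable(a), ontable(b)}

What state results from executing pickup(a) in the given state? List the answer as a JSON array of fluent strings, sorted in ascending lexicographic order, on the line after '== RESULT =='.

Compute (S \ del) ∪ add:
  pre ⊆ S: {clear(a), handempty, ontable(a)} ⊆ S  — applicable
  S \ del = {ontable(b)}
  ∪ add   = {holding(a), ontable(b)}

== RESULT ==
["holding(a)", "ontable(b)"]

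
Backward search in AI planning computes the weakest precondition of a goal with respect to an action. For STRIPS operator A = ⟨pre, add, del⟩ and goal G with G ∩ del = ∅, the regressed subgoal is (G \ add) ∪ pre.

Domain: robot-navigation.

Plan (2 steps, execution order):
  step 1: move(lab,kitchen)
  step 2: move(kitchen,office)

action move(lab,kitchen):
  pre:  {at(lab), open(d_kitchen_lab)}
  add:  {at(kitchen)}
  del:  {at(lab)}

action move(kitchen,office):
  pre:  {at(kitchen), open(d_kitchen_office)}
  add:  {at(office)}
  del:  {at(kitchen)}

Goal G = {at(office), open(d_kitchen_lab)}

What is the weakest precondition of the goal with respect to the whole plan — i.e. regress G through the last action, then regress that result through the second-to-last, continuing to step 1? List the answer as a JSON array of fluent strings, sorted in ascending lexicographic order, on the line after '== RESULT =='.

Work backward from the goal:
  through step 2 (move(kitchen,office)): drop {at(office)}, keep {open(d_kitchen_lab)}, require {at(kitchen), open(d_kitchen_office)}
    → {at(kitchen), open(d_kitchen_lab), open(d_kitchen_office)}
  through step 1 (move(lab,kitchen)): drop {at(kitchen)}, keep {open(d_kitchen_lab), open(d_kitchen_office)}, require {at(lab), open(d_kitchen_lab)}
    → {at(lab), open(d_kitchen_lab), open(d_kitchen_office)}

== RESULT ==
["at(lab)", "open(d_kitchen_lab)", "open(d_kitchen_office)"]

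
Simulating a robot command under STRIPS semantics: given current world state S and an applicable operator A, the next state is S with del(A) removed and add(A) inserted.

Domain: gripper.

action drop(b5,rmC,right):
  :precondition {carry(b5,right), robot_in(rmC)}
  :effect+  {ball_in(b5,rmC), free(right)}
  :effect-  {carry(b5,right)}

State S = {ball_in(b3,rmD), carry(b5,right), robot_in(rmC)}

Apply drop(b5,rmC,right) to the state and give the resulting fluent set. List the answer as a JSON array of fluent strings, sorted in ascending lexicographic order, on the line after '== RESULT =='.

Compute (S \ del) ∪ add:
  pre ⊆ S: {carry(b5,right), robot_in(rmC)} ⊆ S  — applicable
  S \ del = {ball_in(b3,rmD), robot_in(rmC)}
  ∪ add   = {ball_in(b3,rmD), ball_in(b5,rmC), free(right), robot_in(rmC)}

== RESULT ==
["ball_in(b3,rmD)", "ball_in(b5,rmC)", "free(right)", "robot_in(rmC)"]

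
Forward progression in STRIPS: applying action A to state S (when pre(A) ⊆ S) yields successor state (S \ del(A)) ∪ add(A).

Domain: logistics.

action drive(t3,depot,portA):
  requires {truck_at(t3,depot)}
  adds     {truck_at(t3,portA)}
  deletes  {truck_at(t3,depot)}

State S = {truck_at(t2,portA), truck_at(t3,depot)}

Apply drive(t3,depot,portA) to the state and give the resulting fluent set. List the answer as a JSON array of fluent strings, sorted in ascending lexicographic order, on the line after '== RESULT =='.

Progress:
  pre ⊆ S: {truck_at(t3,depot)} ⊆ S  — applicable
  S \ del = {truck_at(t2,portA)}
  ∪ add   = {truck_at(t2,portA), truck_at(t3,portA)}

== RESULT ==
["truck_at(t2,portA)", "truck_at(t3,portA)"]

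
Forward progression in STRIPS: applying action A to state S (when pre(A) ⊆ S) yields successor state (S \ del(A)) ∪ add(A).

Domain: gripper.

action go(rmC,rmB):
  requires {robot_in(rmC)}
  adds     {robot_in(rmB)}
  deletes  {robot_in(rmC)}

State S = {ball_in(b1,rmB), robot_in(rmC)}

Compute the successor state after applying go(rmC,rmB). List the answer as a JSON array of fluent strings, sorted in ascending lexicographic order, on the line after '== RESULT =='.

Compute (S \ del) ∪ add:
  pre ⊆ S: {robot_in(rmC)} ⊆ S  — applicable
  S \ del = {ball_in(b1,rmB)}
  ∪ add   = {ball_in(b1,rmB), robot_in(rmB)}

== RESULT ==
["ball_in(b1,rmB)", "robot_in(rmB)"]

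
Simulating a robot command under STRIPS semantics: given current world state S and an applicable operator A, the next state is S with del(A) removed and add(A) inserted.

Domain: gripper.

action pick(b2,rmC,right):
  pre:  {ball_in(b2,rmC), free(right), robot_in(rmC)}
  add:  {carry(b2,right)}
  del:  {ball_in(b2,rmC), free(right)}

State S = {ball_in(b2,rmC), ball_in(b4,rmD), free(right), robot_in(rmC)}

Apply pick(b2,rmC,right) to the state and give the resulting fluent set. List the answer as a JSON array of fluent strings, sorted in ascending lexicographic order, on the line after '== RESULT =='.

Progress:
  pre ⊆ S: {ball_in(b2,rmC), free(right), robot_in(rmC)} ⊆ S  — applicable
  S \ del = {ball_in(b4,rmD), robot_in(rmC)}
  ∪ add   = {ball_in(b4,rmD), carry(b2,right), robot_in(rmC)}

== RESULT ==
["ball_in(b4,rmD)", "carry(b2,right)", "robot_in(rmC)"]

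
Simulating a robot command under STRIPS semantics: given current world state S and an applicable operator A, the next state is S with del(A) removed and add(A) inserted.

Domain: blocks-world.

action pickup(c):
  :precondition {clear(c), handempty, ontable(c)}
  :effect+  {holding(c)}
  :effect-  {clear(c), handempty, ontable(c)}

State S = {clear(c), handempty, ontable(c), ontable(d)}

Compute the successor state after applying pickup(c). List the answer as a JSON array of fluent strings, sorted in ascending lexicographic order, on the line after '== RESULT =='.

Progress:
  pre ⊆ S: {clear(c), handempty, ontable(c)} ⊆ S  — applicable
  S \ del = {ontable(d)}
  ∪ add   = {holding(c), ontable(d)}

== RESULT ==
["holding(c)", "ontable(d)"]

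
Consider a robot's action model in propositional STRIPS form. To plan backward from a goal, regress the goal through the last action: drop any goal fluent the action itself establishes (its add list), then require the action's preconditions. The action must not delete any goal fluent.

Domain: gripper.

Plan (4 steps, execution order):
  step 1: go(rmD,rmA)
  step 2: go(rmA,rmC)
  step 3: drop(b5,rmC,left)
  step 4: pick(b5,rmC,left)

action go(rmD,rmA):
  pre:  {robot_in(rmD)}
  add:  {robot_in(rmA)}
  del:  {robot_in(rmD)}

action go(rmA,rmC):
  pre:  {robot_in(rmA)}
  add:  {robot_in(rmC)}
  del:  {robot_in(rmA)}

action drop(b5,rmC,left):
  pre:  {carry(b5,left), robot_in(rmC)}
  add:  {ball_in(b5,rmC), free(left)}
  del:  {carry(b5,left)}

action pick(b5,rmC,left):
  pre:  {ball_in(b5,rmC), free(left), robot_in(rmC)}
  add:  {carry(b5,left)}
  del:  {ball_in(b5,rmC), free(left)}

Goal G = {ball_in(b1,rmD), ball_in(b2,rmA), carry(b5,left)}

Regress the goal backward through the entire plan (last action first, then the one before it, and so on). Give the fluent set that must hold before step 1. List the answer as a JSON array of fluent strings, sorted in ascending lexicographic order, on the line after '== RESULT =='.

Work backward from the goal:
  through step 4 (pick(b5,rmC,left)): drop {carry(b5,left)}, keep {ball_in(b1,rmD), ball_in(b2,rmA)}, require {ball_in(b5,rmC), free(left), robot_in(rmC)}
    → {ball_in(b1,rmD), ball_in(b2,rmA), ball_in(b5,rmC), free(left), robot_in(rmC)}
  through step 3 (drop(b5,rmC,left)): drop {ball_in(b5,rmC), free(left)}, keep {ball_in(b1,rmD), ball_in(b2,rmA), robot_in(rmC)}, require {carry(b5,left), robot_in(rmC)}
    → {ball_in(b1,rmD), ball_in(b2,rmA), carry(b5,left), robot_in(rmC)}
  through step 2 (go(rmA,rmC)): drop {robot_in(rmC)}, keep {ball_in(b1,rmD), ball_in(b2,rmA), carry(b5,left)}, require {robot_in(rmA)}
    → {ball_in(b1,rmD), ball_in(b2,rmA), carry(b5,left), robot_in(rmA)}
  through step 1 (go(rmD,rmA)): drop {robot_in(rmA)}, keep {ball_in(b1,rmD), ball_in(b2,rmA), carry(b5,left)}, require {robot_in(rmD)}
    → {ball_in(b1,rmD), ball_in(b2,rmA), carry(b5,left), robot_in(rmD)}

== RESULT ==
["ball_in(b1,rmD)", "ball_in(b2,rmA)", "carry(b5,left)", "robot_in(rmD)"]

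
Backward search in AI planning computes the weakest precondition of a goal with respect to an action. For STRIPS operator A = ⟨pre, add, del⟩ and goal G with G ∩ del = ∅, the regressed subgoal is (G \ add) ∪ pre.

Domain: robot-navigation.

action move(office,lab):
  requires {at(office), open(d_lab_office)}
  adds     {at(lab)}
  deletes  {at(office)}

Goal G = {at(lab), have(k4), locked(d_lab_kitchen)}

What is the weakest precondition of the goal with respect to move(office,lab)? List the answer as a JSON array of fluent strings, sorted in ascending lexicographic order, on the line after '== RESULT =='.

Compute (G \ add) ∪ pre:
  G ∩ del = {}  (empty — regression defined)
  G \ add = {at(lab), have(k4), locked(d_lab_kitchen)} \ {at(lab)} = {have(k4), locked(d_lab_kitchen)}
  ∪ pre   = {have(k4), locked(d_lab_kitchen)} ∪ {at(office), open(d_lab_office)}
          = {at(office), have(k4), locked(d_lab_kitchen), open(d_lab_office)}

== RESULT ==
["at(office)", "have(k4)", "locked(d_lab_kitchen)", "open(d_lab_office)"]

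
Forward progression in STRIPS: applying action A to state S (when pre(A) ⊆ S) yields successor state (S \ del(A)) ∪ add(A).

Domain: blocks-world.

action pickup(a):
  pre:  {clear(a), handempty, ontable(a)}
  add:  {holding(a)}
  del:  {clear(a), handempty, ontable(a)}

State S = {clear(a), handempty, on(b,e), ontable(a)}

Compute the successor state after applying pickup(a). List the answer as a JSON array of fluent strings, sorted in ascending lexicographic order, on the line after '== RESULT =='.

Compute (S \ del) ∪ add:
  pre ⊆ S: {clear(a), handempty, ontable(a)} ⊆ S  — applicable
  S \ del = {on(b,e)}
  ∪ add   = {holding(a), on(b,e)}

== RESULT ==
["holding(a)", "on(b,e)"]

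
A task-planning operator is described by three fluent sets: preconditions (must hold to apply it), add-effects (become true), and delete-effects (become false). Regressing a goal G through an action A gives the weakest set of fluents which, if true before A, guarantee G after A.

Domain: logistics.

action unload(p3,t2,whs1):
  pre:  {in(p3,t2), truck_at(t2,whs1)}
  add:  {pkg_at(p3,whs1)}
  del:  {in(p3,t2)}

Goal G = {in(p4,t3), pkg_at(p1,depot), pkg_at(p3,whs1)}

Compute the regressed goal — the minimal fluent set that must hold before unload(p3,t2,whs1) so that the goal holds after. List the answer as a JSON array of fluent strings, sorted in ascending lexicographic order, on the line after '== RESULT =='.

Regress:
  G ∩ del = {}  (empty — regression defined)
  G \ add = {in(p4,t3), pkg_at(p1,depot), pkg_at(p3,whs1)} \ {pkg_at(p3,whs1)} = {in(p4,t3), pkg_at(p1,depot)}
  ∪ pre   = {in(p4,t3), pkg_at(p1,depot)} ∪ {in(p3,t2), truck_at(t2,whs1)}
          = {in(p3,t2), in(p4,t3), pkg_at(p1,depot), truck_at(t2,whs1)}

== RESULT ==
["in(p3,t2)", "in(p4,t3)", "pkg_at(p1,depot)", "truck_at(t2,whs1)"]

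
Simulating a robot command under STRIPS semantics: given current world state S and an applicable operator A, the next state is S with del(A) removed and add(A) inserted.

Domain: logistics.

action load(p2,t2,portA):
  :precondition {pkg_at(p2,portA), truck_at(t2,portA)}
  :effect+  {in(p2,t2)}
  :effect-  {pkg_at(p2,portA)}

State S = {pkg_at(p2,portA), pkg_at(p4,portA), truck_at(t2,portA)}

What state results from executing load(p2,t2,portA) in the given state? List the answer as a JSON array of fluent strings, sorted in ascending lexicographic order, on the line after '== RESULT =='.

Compute (S \ del) ∪ add:
  pre ⊆ S: {pkg_at(p2,portA), truck_at(t2,portA)} ⊆ S  — applicable
  S \ del = {pkg_at(p4,portA), truck_at(t2,portA)}
  ∪ add   = {in(p2,t2), pkg_at(p4,portA), truck_at(t2,portA)}

== RESULT ==
["in(p2,t2)", "pkg_at(p4,portA)", "truck_at(t2,portA)"]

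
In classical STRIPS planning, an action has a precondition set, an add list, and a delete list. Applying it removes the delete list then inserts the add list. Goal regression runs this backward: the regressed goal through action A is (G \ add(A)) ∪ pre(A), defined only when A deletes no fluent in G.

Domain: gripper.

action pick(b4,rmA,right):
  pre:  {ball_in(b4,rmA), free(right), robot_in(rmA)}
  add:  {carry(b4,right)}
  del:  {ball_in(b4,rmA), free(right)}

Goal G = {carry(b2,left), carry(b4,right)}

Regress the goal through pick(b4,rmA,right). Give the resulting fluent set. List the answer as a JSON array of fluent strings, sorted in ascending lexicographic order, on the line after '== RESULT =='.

Regress:
  G ∩ del = {}  (empty — regression defined)
  G \ add = {carry(b2,left), carry(b4,right)} \ {carry(b4,right)} = {carry(b2,left)}
  ∪ pre   = {carry(b2,left)} ∪ {ball_in(b4,rmA), free(right), robot_in(rmA)}
          = {ball_in(b4,rmA), carry(b2,left), free(right), robot_in(rmA)}

== RESULT ==
["ball_in(b4,rmA)", "carry(b2,left)", "free(right)", "robot_in(rmA)"]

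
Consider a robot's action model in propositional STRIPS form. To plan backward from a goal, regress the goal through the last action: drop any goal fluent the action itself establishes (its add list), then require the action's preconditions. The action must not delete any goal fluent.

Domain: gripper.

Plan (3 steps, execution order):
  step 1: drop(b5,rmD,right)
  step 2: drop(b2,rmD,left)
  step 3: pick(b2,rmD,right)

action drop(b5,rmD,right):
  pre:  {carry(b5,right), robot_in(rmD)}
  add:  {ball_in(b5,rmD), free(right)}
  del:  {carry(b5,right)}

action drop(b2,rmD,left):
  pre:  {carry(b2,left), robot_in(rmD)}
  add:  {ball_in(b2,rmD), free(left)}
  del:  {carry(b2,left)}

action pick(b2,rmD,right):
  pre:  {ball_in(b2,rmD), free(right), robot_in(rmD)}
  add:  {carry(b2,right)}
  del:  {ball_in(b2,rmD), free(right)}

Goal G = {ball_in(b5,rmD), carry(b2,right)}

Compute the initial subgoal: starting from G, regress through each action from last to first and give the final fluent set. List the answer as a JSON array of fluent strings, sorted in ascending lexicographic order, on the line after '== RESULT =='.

Work backward from the goal:
  through step 3 (pick(b2,rmD,right)): drop {carry(b2,right)}, keep {ball_in(b5,rmD)}, require {ball_in(b2,rmD), free(right), robot_in(rmD)}
    → {ball_in(b2,rmD), ball_in(b5,rmD), free(right), robot_in(rmD)}
  through step 2 (drop(b2,rmD,left)): drop {ball_in(b2,rmD)}, keep {ball_in(b5,rmD), free(right), robot_in(rmD)}, require {carry(b2,left), robot_in(rmD)}
    → {ball_in(b5,rmD), carry(b2,left), free(right), robot_in(rmD)}
  through step 1 (drop(b5,rmD,right)): drop {ball_in(b5,rmD), free(right)}, keep {carry(b2,left), robot_in(rmD)}, require {carry(b5,right), robot_in(rmD)}
    → {carry(b2,left), carry(b5,right), robot_in(rmD)}

== RESULT ==
["carry(b2,left)", "carry(b5,right)", "robot_in(rmD)"]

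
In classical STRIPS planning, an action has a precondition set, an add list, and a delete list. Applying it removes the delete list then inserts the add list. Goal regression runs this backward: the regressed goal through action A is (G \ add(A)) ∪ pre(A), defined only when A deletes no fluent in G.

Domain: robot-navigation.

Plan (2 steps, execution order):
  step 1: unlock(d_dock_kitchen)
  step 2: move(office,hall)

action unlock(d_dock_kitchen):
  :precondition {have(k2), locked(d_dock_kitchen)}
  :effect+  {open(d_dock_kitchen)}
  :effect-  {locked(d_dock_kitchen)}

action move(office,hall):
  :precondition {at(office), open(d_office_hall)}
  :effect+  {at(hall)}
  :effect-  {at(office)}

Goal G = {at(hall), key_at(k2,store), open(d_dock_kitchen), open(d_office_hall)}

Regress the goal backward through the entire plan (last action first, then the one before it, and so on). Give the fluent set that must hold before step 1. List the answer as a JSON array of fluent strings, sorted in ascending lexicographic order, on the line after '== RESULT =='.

Regress step by step:
  through step 2 (move(office,hall)): drop {at(hall)}, keep {key_at(k2,store), open(d_dock_kitchen), open(d_office_hall)}, require {at(office), open(d_office_hall)}
    → {at(office), key_at(k2,store), open(d_dock_kitchen), open(d_office_hall)}
  through step 1 (unlock(d_dock_kitchen)): drop {open(d_dock_kitchen)}, keep {at(office), key_at(k2,store), open(d_office_hall)}, require {have(k2), locked(d_dock_kitchen)}
    → {at(office), have(k2), key_at(k2,store), locked(d_dock_kitchen), open(d_office_hall)}

== RESULT ==
["at(office)", "have(k2)", "key_at(k2,store)", "locked(d_dock_kitchen)", "open(d_office_hall)"]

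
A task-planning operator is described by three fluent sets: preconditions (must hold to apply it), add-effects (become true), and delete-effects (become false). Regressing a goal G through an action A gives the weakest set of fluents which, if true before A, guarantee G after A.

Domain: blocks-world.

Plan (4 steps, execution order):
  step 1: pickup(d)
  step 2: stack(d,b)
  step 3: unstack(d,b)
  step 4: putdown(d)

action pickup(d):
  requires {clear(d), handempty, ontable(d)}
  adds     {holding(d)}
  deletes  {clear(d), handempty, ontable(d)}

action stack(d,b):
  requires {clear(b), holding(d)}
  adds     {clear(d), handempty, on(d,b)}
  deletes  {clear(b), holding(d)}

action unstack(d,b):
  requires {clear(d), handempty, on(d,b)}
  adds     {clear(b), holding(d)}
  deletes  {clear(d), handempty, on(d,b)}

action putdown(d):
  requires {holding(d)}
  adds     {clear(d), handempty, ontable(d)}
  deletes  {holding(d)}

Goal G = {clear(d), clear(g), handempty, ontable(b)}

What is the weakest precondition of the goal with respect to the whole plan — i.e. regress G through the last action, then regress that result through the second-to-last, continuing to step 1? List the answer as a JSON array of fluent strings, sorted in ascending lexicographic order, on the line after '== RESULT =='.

Work backward from the goal:
  through step 4 (putdown(d)): drop {clear(d), handempty}, keep {clear(g), ontable(b)}, require {holding(d)}
    → {clear(g), holding(d), ontable(b)}
  through step 3 (unstack(d,b)): drop {holding(d)}, keep {clear(g), ontable(b)}, require {clear(d), handempty, on(d,b)}
    → {clear(d), clear(g), handempty, on(d,b), ontable(b)}
  through step 2 (stack(d,b)): drop {clear(d), handempty, on(d,b)}, keep {clear(g), ontable(b)}, require {clear(b), holding(d)}
    → {clear(b), clear(g), holding(d), ontable(b)}
  through step 1 (pickup(d)): drop {holding(d)}, keep {clear(b), clear(g), ontable(b)}, require {clear(d), handempty, ontable(d)}
    → {clear(b), clear(d), clear(g), handempty, ontable(b), ontable(d)}

== RESULT ==
["clear(b)", "clear(d)", "clear(g)", "handempty", "ontable(b)", "ontable(d)"]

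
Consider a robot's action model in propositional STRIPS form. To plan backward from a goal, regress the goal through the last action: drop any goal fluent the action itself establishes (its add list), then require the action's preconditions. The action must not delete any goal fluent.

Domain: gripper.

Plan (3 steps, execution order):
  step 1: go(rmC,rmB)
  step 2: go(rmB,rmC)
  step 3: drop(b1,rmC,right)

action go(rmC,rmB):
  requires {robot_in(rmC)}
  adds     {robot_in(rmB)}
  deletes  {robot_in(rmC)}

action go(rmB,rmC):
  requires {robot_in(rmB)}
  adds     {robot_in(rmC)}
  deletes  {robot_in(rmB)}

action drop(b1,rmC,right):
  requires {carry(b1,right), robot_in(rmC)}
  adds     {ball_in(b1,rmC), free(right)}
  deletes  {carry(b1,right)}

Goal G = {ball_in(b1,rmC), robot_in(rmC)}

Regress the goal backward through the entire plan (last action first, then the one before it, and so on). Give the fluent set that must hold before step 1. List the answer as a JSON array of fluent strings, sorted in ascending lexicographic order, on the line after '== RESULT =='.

Work backward from the goal:
  through step 3 (drop(b1,rmC,right)): drop {ball_in(b1,rmC)}, keep {robot_in(rmC)}, require {carry(b1,right), robot_in(rmC)}
    → {carry(b1,right), robot_in(rmC)}
  through step 2 (go(rmB,rmC)): drop {robot_in(rmC)}, keep {carry(b1,right)}, require {robot_in(rmB)}
    → {carry(b1,right), robot_in(rmB)}
  through step 1 (go(rmC,rmB)): drop {robot_in(rmB)}, keep {carry(b1,right)}, require {robot_in(rmC)}
    → {carry(b1,right), robot_in(rmC)}

== RESULT ==
["carry(b1,right)", "robot_in(rmC)"]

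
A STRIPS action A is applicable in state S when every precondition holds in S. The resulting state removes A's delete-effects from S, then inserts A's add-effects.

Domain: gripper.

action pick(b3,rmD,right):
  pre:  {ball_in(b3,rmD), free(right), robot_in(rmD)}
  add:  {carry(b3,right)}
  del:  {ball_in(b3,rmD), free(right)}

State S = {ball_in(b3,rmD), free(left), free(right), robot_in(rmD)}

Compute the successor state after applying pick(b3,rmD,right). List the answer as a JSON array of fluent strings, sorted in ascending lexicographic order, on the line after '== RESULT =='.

Compute (S \ del) ∪ add:
  pre ⊆ S: {ball_in(b3,rmD), free(right), robot_in(rmD)} ⊆ S  — applicable
  S \ del = {free(left), robot_in(rmD)}
  ∪ add   = {carry(b3,right), free(left), robot_in(rmD)}

== RESULT ==
["carry(b3,right)", "free(left)", "robot_in(rmD)"]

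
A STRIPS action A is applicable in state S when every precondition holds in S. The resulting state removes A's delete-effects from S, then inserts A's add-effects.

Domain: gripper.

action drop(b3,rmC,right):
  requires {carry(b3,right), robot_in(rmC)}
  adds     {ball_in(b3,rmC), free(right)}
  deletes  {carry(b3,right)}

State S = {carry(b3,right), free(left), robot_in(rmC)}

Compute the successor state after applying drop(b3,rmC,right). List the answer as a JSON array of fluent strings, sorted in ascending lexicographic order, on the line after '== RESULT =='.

Compute (S \ del) ∪ add:
  pre ⊆ S: {carry(b3,right), robot_in(rmC)} ⊆ S  — applicable
  S \ del = {free(left), robot_in(rmC)}
  ∪ add   = {ball_in(b3,rmC), free(left), free(right), robot_in(rmC)}

== RESULT ==
["ball_in(b3,rmC)", "free(left)", "free(right)", "robot_in(rmC)"]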